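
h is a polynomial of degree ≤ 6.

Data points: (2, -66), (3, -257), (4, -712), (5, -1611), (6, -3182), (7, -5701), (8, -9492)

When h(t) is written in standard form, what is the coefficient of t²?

First differences: -191, -455, -899, -1571, -2519, -3791. Second differences: -264, -444, -672, -948, -1272. Third differences: -180, -228, -276, -324. Fourth differences: -48, -48, -48.
Level-4 differences are constant, so h has degree 4.
Fitting a degree-4 polynomial gives h(t) = -2t^4 - 2t³ - 4t² - 3t + 4.
The coefficient of t² is -4.

-4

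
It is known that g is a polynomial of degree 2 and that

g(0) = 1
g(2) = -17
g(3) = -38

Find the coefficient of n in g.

-1

Write g(n) = an² + bn + c; the 3 given values yield a linear system in the 3 coefficients.
Solving, g(n) = -4n² - n + 1.
The coefficient of n is -1.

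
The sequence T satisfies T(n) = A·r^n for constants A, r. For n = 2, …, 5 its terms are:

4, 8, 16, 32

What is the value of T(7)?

Consecutive ratio: 8/4 = 2, and 16/8 = 2, so r = 2.
Then A·2^2 = 4 gives A = 1, and T(n) = 1·2^n.
T(7) = 1·2^7 = 128.

128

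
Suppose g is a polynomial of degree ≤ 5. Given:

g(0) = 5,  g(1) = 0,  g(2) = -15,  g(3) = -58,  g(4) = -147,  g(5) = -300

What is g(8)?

-1323

First differences: -5, -15, -43, -89, -153. Second differences: -10, -28, -46, -64. Third differences: -18, -18, -18.
Level-3 differences are constant, so g has degree 3.
Fitting a degree-3 polynomial gives g(m) = -3m³ + 4m² - 6m + 5.
Then g(8) = -1323.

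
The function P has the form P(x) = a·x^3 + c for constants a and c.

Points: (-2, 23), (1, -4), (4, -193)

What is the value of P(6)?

-649

From P(-2) = 23 and P(1) = -4: -8a + c = 23 and 1a + c = -4.
Subtracting: 9a = -27, so a = -3; then c = 23 − (-3)·(-8) = -1.
So P(x) = -3x³ − 1, and P(6) = -649.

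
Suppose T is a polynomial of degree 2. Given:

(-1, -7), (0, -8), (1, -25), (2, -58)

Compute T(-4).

-100

First differences: -1, -17, -33. Second differences: -16, -16.
Level-2 differences are constant, so T has degree 2.
Fitting a degree-2 polynomial gives T(m) = -8m² - 9m - 8.
Then T(-4) = -100.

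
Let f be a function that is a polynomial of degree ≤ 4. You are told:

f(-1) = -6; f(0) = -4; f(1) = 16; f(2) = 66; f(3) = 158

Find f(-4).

-24

Write f(t) = at^4 + bt³ + ct² + dt + e; the 5 given values yield a linear system in the 5 coefficients.
Solving, the leading coefficient vanishes, and f(t) = 2t³ + 9t² + 9t - 4.
Then f(-4) = -24.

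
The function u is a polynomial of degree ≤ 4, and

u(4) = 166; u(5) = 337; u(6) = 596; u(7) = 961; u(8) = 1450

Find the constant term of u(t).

2

First differences: 171, 259, 365, 489. Second differences: 88, 106, 124. Third differences: 18, 18.
Level-3 differences are constant, so u has degree 3.
Fitting a degree-3 polynomial gives u(t) = 3t³ - t² - 3t + 2.
The constant term is u(0) = 2.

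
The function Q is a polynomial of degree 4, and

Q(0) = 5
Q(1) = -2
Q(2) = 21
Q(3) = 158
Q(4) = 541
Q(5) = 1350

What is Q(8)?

First differences: -7, 23, 137, 383, 809. Second differences: 30, 114, 246, 426. Third differences: 84, 132, 180. Fourth differences: 48, 48.
Level-4 differences are constant, so Q has degree 4.
Fitting a degree-4 polynomial gives Q(n) = 2n^4 + 2n³ - 5n² - 6n + 5.
Then Q(8) = 8853.

8853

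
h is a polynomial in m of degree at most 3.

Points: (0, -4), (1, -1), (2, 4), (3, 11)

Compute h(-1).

First differences: 3, 5, 7. Second differences: 2, 2.
Level-2 differences are constant, so h has degree 2.
Fitting a degree-2 polynomial gives h(m) = m² + 2m - 4.
Then h(-1) = -5.

-5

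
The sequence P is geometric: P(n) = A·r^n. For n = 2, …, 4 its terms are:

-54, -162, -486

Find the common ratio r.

3

Consecutive ratio: -162/(-54) = 3, and -486/(-162) = 3, so r = 3.
Then A·3^2 = -54 gives A = -6, and P(n) = -6·3^n.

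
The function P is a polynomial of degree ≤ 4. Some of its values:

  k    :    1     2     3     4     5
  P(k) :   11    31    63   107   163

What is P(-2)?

23

Write P(k) = ak^4 + bk³ + ck² + dk + e; the 5 given values yield a linear system in the 5 coefficients.
Solving, the top 2 coefficients vanish, and P(k) = 6k² + 2k + 3.
Then P(-2) = 23.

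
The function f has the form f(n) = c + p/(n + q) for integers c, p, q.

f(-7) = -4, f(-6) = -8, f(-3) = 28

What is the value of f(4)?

(f(n) − c)(n + q) = p for each data point; the three points give a linear system in c and q, then p follows.
Solving: c = 4, q = 4, p = 24, so f(n) = 4 + 24/(n + 4).
Then f(4) = 4 + 24/8 = 7.

7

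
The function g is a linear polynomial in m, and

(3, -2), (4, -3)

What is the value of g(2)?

Write g(m) = am + b; the 2 given values yield a linear system in the 2 coefficients.
Solving, g(m) = -m + 1.
Then g(2) = -1.

-1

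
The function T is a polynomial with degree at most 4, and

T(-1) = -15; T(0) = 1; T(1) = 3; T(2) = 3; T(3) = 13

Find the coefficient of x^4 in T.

0

First differences: 16, 2, 0, 10. Second differences: -14, -2, 10. Third differences: 12, 12.
Level-3 differences are constant, so T has degree 3.
Fitting a degree-3 polynomial gives T(x) = 2x³ - 7x² + 7x + 1.
The coefficient of x^4 is 0.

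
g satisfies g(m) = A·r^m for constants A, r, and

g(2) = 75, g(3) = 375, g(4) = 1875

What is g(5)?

9375

Consecutive ratio: 375/75 = 5, and 1875/375 = 5, so r = 5.
Then A·5^2 = 75 gives A = 3, and g(m) = 3·5^m.
g(5) = 3·5^5 = 9375.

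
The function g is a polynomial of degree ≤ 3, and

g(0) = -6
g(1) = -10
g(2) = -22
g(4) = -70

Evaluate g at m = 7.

-202

Write g(m) = am³ + bm² + cm + d; the 4 given values yield a linear system in the 4 coefficients.
Solving, the leading coefficient vanishes, and g(m) = -4m² - 6.
Then g(7) = -202.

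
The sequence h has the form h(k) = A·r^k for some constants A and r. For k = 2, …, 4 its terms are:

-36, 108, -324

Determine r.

Consecutive ratio: 108/(-36) = -3, and -324/108 = -3, so r = -3.
Then A·(-3)^2 = -36 gives A = -4, and h(k) = -4·(-3)^k.

-3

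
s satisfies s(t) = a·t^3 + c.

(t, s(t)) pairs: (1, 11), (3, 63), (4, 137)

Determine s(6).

441

From s(1) = 11 and s(3) = 63: 1a + c = 11 and 27a + c = 63.
Subtracting: 26a = 52, so a = 2; then c = 11 − 2·1 = 9.
So s(t) = 2t³ + 9, and s(6) = 441.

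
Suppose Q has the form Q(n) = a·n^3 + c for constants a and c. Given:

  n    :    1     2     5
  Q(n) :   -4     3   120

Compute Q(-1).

From Q(1) = -4 and Q(2) = 3: 1a + c = -4 and 8a + c = 3.
Subtracting: 7a = 7, so a = 1; then c = -4 − 1·1 = -5.
So Q(n) = 1n³ − 5, and Q(-1) = -6.

-6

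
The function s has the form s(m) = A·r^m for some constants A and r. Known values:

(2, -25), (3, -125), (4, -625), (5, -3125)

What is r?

Consecutive ratio: -125/(-25) = 5, and -625/(-125) = 5, so r = 5.
Then A·5^2 = -25 gives A = -1, and s(m) = -1·5^m.

5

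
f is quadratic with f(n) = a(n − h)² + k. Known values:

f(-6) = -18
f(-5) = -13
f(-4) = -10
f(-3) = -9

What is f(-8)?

-34

First differences 5, 3, 1; second difference -2 = 2a, so a = -1.
Expanding, the n-coefficient is −2ah = 2h; matching it to the data gives h = -3, and then k = -9.
So f(n) = -1(n + 3)² − 9.
f(-8) = -1·(-5)² − 9 = -34.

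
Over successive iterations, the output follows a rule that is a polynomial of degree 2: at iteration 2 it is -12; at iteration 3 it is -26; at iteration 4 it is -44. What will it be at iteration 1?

-2

Write the value at k as h(k).
Write h(k) = ak² + bk + c; the 3 given values yield a linear system in the 3 coefficients.
Solving, h(k) = -2k² - 4k + 4.
Then h(1) = -2.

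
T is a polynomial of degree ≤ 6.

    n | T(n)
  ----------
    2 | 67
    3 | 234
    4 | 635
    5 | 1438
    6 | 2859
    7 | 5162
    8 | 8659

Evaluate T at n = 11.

First differences: 167, 401, 803, 1421, 2303, 3497. Second differences: 234, 402, 618, 882, 1194. Third differences: 168, 216, 264, 312. Fourth differences: 48, 48, 48.
Level-4 differences are constant, so T has degree 4.
Fitting a degree-4 polynomial gives T(n) = 2n^4 + 7n² + 2n + 3.
Then T(11) = 30154.

30154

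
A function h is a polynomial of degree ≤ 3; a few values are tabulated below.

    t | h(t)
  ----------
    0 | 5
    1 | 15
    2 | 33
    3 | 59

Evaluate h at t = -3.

23

First differences: 10, 18, 26. Second differences: 8, 8.
Level-2 differences are constant, so h has degree 2.
Fitting a degree-2 polynomial gives h(t) = 4t² + 6t + 5.
Then h(-3) = 23.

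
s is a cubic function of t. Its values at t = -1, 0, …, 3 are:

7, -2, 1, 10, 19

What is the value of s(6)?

-14

Write s(t) = at³ + bt² + ct + d; the 5 given values yield a linear system in the 4 coefficients.
Solving, s(t) = -t³ + 6t² - 2t - 2.
Then s(6) = -14.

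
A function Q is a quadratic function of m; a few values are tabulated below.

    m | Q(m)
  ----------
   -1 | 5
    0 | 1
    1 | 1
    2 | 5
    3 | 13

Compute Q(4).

Write Q(m) = am² + bm + c; the 5 given values yield a linear system in the 3 coefficients.
Solving, Q(m) = 2m² - 2m + 1.
Then Q(4) = 25.

25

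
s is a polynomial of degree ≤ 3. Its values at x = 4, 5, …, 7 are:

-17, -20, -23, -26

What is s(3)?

First differences: -3, -3, -3.
Level-1 differences are constant, so s has degree 1.
Fitting a degree-1 polynomial gives s(x) = -3x - 5.
Then s(3) = -14.

-14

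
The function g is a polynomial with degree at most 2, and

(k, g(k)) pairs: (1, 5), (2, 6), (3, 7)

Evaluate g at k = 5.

9

First differences: 1, 1.
Level-1 differences are constant, so g has degree 1.
Fitting a degree-1 polynomial gives g(k) = k + 4.
Then g(5) = 9.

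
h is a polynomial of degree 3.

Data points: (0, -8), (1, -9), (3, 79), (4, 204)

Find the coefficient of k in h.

Write h(k) = ak³ + bk² + ck + d; the 4 given values yield a linear system in the 4 coefficients.
Solving, h(k) = 3k³ + 3k² - 7k - 8.
The coefficient of k is -7.

-7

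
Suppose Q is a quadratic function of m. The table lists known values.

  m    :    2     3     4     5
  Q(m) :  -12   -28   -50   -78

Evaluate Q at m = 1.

Write Q(m) = am² + bm + c; the 4 given values yield a linear system in the 3 coefficients.
Solving, Q(m) = -3m² - m + 2.
Then Q(1) = -2.

-2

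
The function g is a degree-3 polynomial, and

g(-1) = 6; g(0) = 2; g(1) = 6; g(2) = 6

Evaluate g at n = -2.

Write g(n) = an³ + bn² + cn + d; the 4 given values yield a linear system in the 4 coefficients.
Solving, g(n) = -2n³ + 4n² + 2n + 2.
Then g(-2) = 30.

30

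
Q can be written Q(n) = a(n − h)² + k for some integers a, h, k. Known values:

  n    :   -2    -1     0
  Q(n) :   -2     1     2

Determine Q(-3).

-7

First differences 3, 1; second difference -2 = 2a, so a = -1.
Expanding, the n-coefficient is −2ah = 2h; matching it to the data gives h = 0, and then k = 2.
So Q(n) = -1(n + 0)² + 2.
Q(-3) = -1·(-3)² + 2 = -7.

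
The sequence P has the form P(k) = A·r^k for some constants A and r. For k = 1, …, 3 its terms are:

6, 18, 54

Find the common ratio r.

3

Consecutive ratio: 18/6 = 3, and 54/18 = 3, so r = 3.
Then A·3^1 = 6 gives A = 2, and P(k) = 2·3^k.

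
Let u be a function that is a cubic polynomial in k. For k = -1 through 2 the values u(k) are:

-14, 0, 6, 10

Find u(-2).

-42

Write u(k) = ak³ + bk² + ck + d; the 4 given values yield a linear system in the 4 coefficients.
Solving, u(k) = k³ - 4k² + 9k.
Then u(-2) = -42.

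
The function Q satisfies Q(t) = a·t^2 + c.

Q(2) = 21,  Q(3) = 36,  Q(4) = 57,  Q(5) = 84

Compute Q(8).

From Q(2) = 21 and Q(3) = 36: 4a + c = 21 and 9a + c = 36.
Subtracting: 5a = 15, so a = 3; then c = 21 − 3·4 = 9.
So Q(t) = 3t² + 9, and Q(8) = 201.

201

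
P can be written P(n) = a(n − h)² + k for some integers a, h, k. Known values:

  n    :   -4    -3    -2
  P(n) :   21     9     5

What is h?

-2

First differences -12, -4; second difference 8 = 2a, so a = 4.
Expanding, the n-coefficient is −2ah = -8h; matching it to the data gives h = -2, and then k = 5.
So P(n) = 4(n + 2)² + 5.
Hence h = -2.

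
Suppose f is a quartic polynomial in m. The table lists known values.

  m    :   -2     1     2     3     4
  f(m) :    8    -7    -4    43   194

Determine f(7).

Write f(m) = am^4 + bm³ + cm² + dm + e; the 5 given values yield a linear system in the 5 coefficients.
Solving, f(m) = m^4 - 3m² - 3m - 2.
Then f(7) = 2231.

2231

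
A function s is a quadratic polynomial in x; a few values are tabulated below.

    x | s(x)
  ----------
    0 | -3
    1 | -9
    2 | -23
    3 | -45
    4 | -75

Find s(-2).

-15

Write s(x) = ax² + bx + c; the 5 given values yield a linear system in the 3 coefficients.
Solving, s(x) = -4x² - 2x - 3.
Then s(-2) = -15.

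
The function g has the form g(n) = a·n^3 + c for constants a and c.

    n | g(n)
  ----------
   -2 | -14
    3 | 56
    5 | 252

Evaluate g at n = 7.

688

From g(-2) = -14 and g(3) = 56: -8a + c = -14 and 27a + c = 56.
Subtracting: 35a = 70, so a = 2; then c = -14 − 2·(-8) = 2.
So g(n) = 2n³ + 2, and g(7) = 688.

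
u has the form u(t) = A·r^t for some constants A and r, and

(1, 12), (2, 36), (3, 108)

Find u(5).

972

Consecutive ratio: 36/12 = 3, and 108/36 = 3, so r = 3.
Then A·3^1 = 12 gives A = 4, and u(t) = 4·3^t.
u(5) = 4·3^5 = 972.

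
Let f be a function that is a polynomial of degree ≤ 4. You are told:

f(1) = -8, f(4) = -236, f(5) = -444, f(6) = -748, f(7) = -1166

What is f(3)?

-106

Write f(x) = ax^4 + bx³ + cx² + dx + e; the 5 given values yield a linear system in the 5 coefficients.
Solving, the leading coefficient vanishes, and f(x) = -3x³ - 3x² + 2x - 4.
Then f(3) = -106.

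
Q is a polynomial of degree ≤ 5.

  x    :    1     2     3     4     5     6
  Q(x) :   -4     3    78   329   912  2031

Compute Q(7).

3938

First differences: 7, 75, 251, 583, 1119. Second differences: 68, 176, 332, 536. Third differences: 108, 156, 204. Fourth differences: 48, 48.
Level-4 differences are constant, so Q has degree 4.
Extending the table by one column gives the next first difference 1907, so Q(7) = 2031 + 1907 = 3938.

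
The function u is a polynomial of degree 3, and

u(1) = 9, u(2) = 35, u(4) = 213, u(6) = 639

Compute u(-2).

39

Write u(t) = at³ + bt² + ct + d; the 4 given values yield a linear system in the 4 coefficients.
Solving, u(t) = 2t³ + 7t² - 9t + 9.
Then u(-2) = 39.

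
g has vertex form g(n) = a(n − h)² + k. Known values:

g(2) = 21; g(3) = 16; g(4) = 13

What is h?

First differences -5, -3; second difference 2 = 2a, so a = 1.
Expanding, the n-coefficient is −2ah = -2h; matching it to the data gives h = 5, and then k = 12.
So g(n) = 1(n − 5)² + 12.
Hence h = 5.

5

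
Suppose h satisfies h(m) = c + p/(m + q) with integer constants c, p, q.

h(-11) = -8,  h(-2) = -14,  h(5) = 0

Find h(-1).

-18

(h(m) − c)(m + q) = p for each data point; the three points give a linear system in c and q, then p follows.
Solving: c = -6, q = -1, p = 24, so h(m) = -6 + 24/(m − 1).
Then h(-1) = -6 + 24/(-2) = -18.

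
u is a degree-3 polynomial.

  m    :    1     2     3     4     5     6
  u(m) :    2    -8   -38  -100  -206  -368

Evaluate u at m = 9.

First differences: -10, -30, -62, -106, -162. Second differences: -20, -32, -44, -56. Third differences: -12, -12, -12.
Level-3 differences are constant, so u has degree 3.
Fitting a degree-3 polynomial gives u(m) = -2m³ + 2m² - 2m + 4.
Then u(9) = -1310.

-1310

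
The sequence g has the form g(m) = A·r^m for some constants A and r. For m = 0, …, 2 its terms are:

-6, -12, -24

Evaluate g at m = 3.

-48

Consecutive ratio: -12/(-6) = 2, and -24/(-12) = 2, so r = 2.
Then A·2^0 = -6 gives A = -6, and g(m) = -6·2^m.
g(3) = -6·2^3 = -48.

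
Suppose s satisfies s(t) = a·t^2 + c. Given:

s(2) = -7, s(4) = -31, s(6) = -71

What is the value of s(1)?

From s(2) = -7 and s(4) = -31: 4a + c = -7 and 16a + c = -31.
Subtracting: 12a = -24, so a = -2; then c = -7 − (-2)·4 = 1.
So s(t) = -2t² + 1, and s(1) = -1.

-1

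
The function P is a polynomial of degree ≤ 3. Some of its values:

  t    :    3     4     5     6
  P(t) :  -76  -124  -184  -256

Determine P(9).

First differences: -48, -60, -72. Second differences: -12, -12.
Level-2 differences are constant, so P has degree 2.
Fitting a degree-2 polynomial gives P(t) = -6t² - 6t - 4.
Then P(9) = -544.

-544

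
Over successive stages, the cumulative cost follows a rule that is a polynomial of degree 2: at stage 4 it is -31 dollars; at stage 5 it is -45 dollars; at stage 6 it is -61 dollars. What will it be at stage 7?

-79

Write the value at k as P(k).
Write P(k) = ak² + bk + c; the 3 given values yield a linear system in the 3 coefficients.
Solving, P(k) = -k² - 5k + 5.
Then P(7) = -79.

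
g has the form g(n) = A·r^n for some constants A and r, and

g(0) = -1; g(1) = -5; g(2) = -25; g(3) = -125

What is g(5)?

-3125

Consecutive ratio: -5/(-1) = 5, and -25/(-5) = 5, so r = 5.
Then A·5^0 = -1 gives A = -1, and g(n) = -1·5^n.
g(5) = -1·5^5 = -3125.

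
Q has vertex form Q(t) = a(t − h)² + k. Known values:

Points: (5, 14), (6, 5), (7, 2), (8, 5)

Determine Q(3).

First differences -9, -3, 3; second difference 6 = 2a, so a = 3.
Expanding, the t-coefficient is −2ah = -6h; matching it to the data gives h = 7, and then k = 2.
So Q(t) = 3(t − 7)² + 2.
Q(3) = 3·(-4)² + 2 = 50.

50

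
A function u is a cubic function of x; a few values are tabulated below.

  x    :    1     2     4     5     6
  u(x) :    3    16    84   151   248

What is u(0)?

Write u(x) = ax³ + bx² + cx + d; the 5 given values yield a linear system in the 4 coefficients.
Solving, u(x) = x³ + 6x - 4.
The constant term is u(0) = -4.

-4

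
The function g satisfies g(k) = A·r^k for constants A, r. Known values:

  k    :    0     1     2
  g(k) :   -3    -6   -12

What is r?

2

Consecutive ratio: -6/(-3) = 2, and -12/(-6) = 2, so r = 2.
Then A·2^0 = -3 gives A = -3, and g(k) = -3·2^k.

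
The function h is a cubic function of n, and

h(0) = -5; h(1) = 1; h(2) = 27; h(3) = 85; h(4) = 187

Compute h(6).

Write h(n) = an³ + bn² + cn + d; the 5 given values yield a linear system in the 4 coefficients.
Solving, h(n) = 2n³ + 4n² - 5.
Then h(6) = 571.

571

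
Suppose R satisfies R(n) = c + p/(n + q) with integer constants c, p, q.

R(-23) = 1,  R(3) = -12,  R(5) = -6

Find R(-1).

(R(n) − c)(n + q) = p for each data point; the three points give a linear system in c and q, then p follows.
Solving: c = 0, q = -1, p = -24, so R(n) = -24/(n − 1).
Then R(-1) = 0 − 24/(-2) = 12.

12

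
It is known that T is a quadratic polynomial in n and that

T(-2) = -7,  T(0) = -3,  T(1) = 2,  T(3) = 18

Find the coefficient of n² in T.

Write T(n) = an² + bn + c; the 4 given values yield a linear system in the 3 coefficients.
Solving, T(n) = n² + 4n - 3.
The coefficient of n² is 1.

1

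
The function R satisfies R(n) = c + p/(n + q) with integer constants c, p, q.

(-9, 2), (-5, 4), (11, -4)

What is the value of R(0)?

29

(R(n) − c)(n + q) = p for each data point; the three points give a linear system in c and q, then p follows.
Solving: c = -1, q = -1, p = -30, so R(n) = -1 − 30/(n − 1).
Then R(0) = -1 − 30/(-1) = 29.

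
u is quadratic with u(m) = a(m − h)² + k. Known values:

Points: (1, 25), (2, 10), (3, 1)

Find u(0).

First differences -15, -9; second difference 6 = 2a, so a = 3.
Expanding, the m-coefficient is −2ah = -6h; matching it to the data gives h = 4, and then k = -2.
So u(m) = 3(m − 4)² − 2.
u(0) = 3·(-4)² − 2 = 46.

46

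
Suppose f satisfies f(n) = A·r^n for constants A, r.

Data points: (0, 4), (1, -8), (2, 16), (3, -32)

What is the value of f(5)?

Consecutive ratio: -8/4 = -2, and 16/(-8) = -2, so r = -2.
Then A·(-2)^0 = 4 gives A = 4, and f(n) = 4·(-2)^n.
f(5) = 4·(-2)^5 = -128.

-128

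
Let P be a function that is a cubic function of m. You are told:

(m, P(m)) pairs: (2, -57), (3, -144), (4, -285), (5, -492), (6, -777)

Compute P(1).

First differences: -87, -141, -207, -285. Second differences: -54, -66, -78. Third differences: -12, -12.
Level-3 differences are constant, so P has degree 3.
Fitting a degree-3 polynomial gives P(m) = -2m³ - 9m² - 4m + 3.
Then P(1) = -12.

-12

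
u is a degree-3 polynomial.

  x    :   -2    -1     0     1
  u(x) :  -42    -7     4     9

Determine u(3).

Write u(x) = ax³ + bx² + cx + d; the 4 given values yield a linear system in the 4 coefficients.
Solving, u(x) = 3x³ - 3x² + 5x + 4.
Then u(3) = 73.

73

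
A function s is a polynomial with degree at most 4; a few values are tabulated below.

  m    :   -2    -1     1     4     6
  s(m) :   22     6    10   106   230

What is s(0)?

Write s(m) = am^4 + bm³ + cm² + dm + e; the 5 given values yield a linear system in the 5 coefficients.
Solving, the top 2 coefficients vanish, and s(m) = 6m² + 2m + 2.
The constant term is s(0) = 2.

2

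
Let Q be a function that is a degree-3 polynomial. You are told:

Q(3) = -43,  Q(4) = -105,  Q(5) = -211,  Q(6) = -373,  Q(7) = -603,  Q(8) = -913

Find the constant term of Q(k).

-1

Write Q(k) = ak³ + bk² + ck + d; the 6 given values yield a linear system in the 4 coefficients.
Solving, Q(k) = -2k³ + 2k² - 2k - 1.
The constant term is Q(0) = -1.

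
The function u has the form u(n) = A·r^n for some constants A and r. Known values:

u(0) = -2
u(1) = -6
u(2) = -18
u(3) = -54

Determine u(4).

Consecutive ratio: -6/(-2) = 3, and -18/(-6) = 3, so r = 3.
Then A·3^0 = -2 gives A = -2, and u(n) = -2·3^n.
u(4) = -2·3^4 = -162.

-162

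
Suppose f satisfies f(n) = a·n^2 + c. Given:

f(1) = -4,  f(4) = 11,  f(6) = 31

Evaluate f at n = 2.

-1

From f(1) = -4 and f(4) = 11: 1a + c = -4 and 16a + c = 11.
Subtracting: 15a = 15, so a = 1; then c = -4 − 1·1 = -5.
So f(n) = 1n² − 5, and f(2) = -1.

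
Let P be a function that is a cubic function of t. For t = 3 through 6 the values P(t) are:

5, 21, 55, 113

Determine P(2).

Write P(t) = at³ + bt² + ct + d; the 4 given values yield a linear system in the 4 coefficients.
Solving, P(t) = t³ - 3t² + 5.
Then P(2) = 1.

1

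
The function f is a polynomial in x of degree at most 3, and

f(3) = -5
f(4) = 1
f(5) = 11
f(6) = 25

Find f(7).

First differences: 6, 10, 14. Second differences: 4, 4.
Level-2 differences are constant, so f has degree 2.
Fitting a degree-2 polynomial gives f(x) = 2x² - 8x + 1.
Then f(7) = 43.

43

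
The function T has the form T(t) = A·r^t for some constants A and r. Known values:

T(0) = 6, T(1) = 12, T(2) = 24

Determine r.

2

Consecutive ratio: 12/6 = 2, and 24/12 = 2, so r = 2.
Then A·2^0 = 6 gives A = 6, and T(t) = 6·2^t.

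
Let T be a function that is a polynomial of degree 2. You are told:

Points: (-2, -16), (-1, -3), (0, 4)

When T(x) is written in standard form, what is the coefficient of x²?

Write T(x) = ax² + bx + c; the 3 given values yield a linear system in the 3 coefficients.
Solving, T(x) = -3x² + 4x + 4.
The coefficient of x² is -3.

-3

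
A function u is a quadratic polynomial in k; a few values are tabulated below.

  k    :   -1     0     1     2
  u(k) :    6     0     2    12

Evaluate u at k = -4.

First differences: -6, 2, 10. Second differences: 8, 8.
Level-2 differences are constant, so u has degree 2.
Fitting a degree-2 polynomial gives u(k) = 4k² - 2k.
Then u(-4) = 72.

72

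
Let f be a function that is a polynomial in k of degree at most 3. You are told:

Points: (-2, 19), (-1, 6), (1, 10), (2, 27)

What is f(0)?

Write f(k) = ak³ + bk² + ck + d; the 4 given values yield a linear system in the 4 coefficients.
Solving, the leading coefficient vanishes, and f(k) = 5k² + 2k + 3.
The constant term is f(0) = 3.

3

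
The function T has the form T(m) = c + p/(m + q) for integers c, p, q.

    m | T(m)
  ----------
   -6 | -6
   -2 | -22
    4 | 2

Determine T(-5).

(T(m) − c)(m + q) = p for each data point; the three points give a linear system in c and q, then p follows.
Solving: c = -2, q = 1, p = 20, so T(m) = -2 + 20/(m + 1).
Then T(-5) = -2 + 20/(-4) = -7.

-7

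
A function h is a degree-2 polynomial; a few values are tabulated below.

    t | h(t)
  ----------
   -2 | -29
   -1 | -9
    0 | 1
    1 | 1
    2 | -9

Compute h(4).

-59

First differences: 20, 10, 0, -10. Second differences: -10, -10, -10.
Level-2 differences are constant, so h has degree 2.
Fitting a degree-2 polynomial gives h(t) = -5t² + 5t + 1.
Then h(4) = -59.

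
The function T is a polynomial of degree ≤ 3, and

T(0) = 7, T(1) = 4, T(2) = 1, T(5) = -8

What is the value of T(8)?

Write T(x) = ax³ + bx² + cx + d; the 4 given values yield a linear system in the 4 coefficients.
Solving, the top 2 coefficients vanish, and T(x) = -3x + 7.
Then T(8) = -17.

-17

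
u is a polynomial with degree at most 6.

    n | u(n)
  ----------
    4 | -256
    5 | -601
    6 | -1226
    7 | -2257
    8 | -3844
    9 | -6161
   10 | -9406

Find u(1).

-1

First differences: -345, -625, -1031, -1587, -2317, -3245. Second differences: -280, -406, -556, -730, -928. Third differences: -126, -150, -174, -198. Fourth differences: -24, -24, -24.
Level-4 differences are constant, so u has degree 4.
Fitting a degree-4 polynomial gives u(n) = -n^4 + n³ - 4n² - n + 4.
Then u(1) = -1.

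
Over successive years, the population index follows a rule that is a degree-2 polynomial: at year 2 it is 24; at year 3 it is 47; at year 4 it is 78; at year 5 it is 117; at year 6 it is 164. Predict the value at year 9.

353

Write the value at t as f(t).
First differences: 23, 31, 39, 47. Second differences: 8, 8, 8.
Level-2 differences are constant, so f has degree 2.
Fitting a degree-2 polynomial gives f(t) = 4t² + 3t + 2.
Then f(9) = 353.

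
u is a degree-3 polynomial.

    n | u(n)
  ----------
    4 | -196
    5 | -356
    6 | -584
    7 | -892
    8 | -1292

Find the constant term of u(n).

4

Write u(n) = an³ + bn² + cn + d; the 5 given values yield a linear system in the 4 coefficients.
Solving, u(n) = -2n³ - 4n² - 2n + 4.
The constant term is u(0) = 4.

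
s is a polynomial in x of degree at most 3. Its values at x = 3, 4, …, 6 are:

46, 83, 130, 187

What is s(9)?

Write s(x) = ax³ + bx² + cx + d; the 4 given values yield a linear system in the 4 coefficients.
Solving, the leading coefficient vanishes, and s(x) = 5x² + 2x - 5.
Then s(9) = 418.

418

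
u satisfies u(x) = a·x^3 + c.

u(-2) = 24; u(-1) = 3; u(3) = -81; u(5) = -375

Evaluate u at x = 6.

-648

From u(-2) = 24 and u(-1) = 3: -8a + c = 24 and -1a + c = 3.
Subtracting: 7a = -21, so a = -3; then c = 24 − (-3)·(-8) = 0.
So u(x) = -3x³ + 0, and u(6) = -648.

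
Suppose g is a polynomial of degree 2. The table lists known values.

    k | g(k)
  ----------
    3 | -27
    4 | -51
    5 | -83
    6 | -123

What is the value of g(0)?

-3

First differences: -24, -32, -40. Second differences: -8, -8.
Level-2 differences are constant, so g has degree 2.
Fitting a degree-2 polynomial gives g(k) = -4k² + 4k - 3.
Then g(0) = -3.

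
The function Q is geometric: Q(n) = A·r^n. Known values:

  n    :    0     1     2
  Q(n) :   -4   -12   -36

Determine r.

3

Consecutive ratio: -12/(-4) = 3, and -36/(-12) = 3, so r = 3.
Then A·3^0 = -4 gives A = -4, and Q(n) = -4·3^n.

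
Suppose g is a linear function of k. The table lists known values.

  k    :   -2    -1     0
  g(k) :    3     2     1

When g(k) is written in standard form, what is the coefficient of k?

-1

First differences: -1, -1.
Level-1 differences are constant, so g has degree 1.
Fitting a degree-1 polynomial gives g(k) = -k + 1.
The coefficient of k is -1.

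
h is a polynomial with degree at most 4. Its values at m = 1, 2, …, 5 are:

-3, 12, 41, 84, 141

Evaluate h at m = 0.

-4

First differences: 15, 29, 43, 57. Second differences: 14, 14, 14.
Level-2 differences are constant, so h has degree 2.
Fitting a degree-2 polynomial gives h(m) = 7m² - 6m - 4.
Then h(0) = -4.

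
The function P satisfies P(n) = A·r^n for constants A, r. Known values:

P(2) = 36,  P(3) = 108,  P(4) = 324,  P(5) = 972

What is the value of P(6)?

2916

Consecutive ratio: 108/36 = 3, and 324/108 = 3, so r = 3.
Then A·3^2 = 36 gives A = 4, and P(n) = 4·3^n.
P(6) = 4·3^6 = 2916.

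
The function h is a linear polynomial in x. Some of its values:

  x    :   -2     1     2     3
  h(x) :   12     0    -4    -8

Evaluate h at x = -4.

20

Write h(x) = ax + b; the 4 given values yield a linear system in the 2 coefficients.
Solving, h(x) = -4x + 4.
Then h(-4) = 20.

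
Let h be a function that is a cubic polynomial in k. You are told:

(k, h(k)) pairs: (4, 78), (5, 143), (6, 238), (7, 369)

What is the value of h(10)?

Write h(k) = ak³ + bk² + ck + d; the 4 given values yield a linear system in the 4 coefficients.
Solving, h(k) = k³ + 4k - 2.
Then h(10) = 1038.

1038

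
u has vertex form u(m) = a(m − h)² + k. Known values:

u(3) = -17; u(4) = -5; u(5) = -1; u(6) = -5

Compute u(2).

-37

First differences 12, 4, -4; second difference -8 = 2a, so a = -4.
Expanding, the m-coefficient is −2ah = 8h; matching it to the data gives h = 5, and then k = -1.
So u(m) = -4(m − 5)² − 1.
u(2) = -4·(-3)² − 1 = -37.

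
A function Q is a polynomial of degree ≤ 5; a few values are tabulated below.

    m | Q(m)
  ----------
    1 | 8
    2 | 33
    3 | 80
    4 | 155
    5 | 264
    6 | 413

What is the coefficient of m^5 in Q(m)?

0

Write Q(m) = am^5 + bm^4 + cm³ + dm² + em + p; the 6 given values yield a linear system in the 6 coefficients.
Solving, the top 2 coefficients vanish, and Q(m) = m³ + 5m² + 3m - 1.
The coefficient of m^5 is 0.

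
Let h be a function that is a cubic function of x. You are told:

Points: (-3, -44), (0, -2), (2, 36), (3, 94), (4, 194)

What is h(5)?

Write h(x) = ax³ + bx² + cx + d; the 5 given values yield a linear system in the 4 coefficients.
Solving, h(x) = 2x³ + 3x² + 5x - 2.
Then h(5) = 348.

348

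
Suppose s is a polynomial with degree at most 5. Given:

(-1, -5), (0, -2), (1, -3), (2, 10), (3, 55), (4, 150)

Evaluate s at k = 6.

562

First differences: 3, -1, 13, 45, 95. Second differences: -4, 14, 32, 50. Third differences: 18, 18, 18.
Level-3 differences are constant, so s has degree 3.
Fitting a degree-3 polynomial gives s(k) = 3k³ - 2k² - 2k - 2.
Then s(6) = 562.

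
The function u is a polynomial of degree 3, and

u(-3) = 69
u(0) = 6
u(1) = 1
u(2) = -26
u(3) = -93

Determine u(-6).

Write u(n) = an³ + bn² + cn + d; the 5 given values yield a linear system in the 4 coefficients.
Solving, u(n) = -3n³ - 2n² + 6.
Then u(-6) = 582.

582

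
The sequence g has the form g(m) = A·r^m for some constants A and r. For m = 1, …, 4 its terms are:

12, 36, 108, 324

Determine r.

3

Consecutive ratio: 36/12 = 3, and 108/36 = 3, so r = 3.
Then A·3^1 = 12 gives A = 4, and g(m) = 4·3^m.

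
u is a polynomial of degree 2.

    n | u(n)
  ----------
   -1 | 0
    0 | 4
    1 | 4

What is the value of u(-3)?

-20

Write u(n) = an² + bn + c; the 3 given values yield a linear system in the 3 coefficients.
Solving, u(n) = -2n² + 2n + 4.
Then u(-3) = -20.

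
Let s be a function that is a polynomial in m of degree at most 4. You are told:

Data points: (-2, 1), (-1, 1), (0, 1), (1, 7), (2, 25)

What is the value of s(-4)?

First differences: 0, 0, 6, 18. Second differences: 0, 6, 12. Third differences: 6, 6.
Level-3 differences are constant, so s has degree 3.
Fitting a degree-3 polynomial gives s(m) = m³ + 3m² + 2m + 1.
Then s(-4) = -23.

-23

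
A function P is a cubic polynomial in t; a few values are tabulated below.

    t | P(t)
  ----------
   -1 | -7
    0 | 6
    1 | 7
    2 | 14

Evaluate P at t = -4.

-298

Write P(t) = at³ + bt² + ct + d; the 4 given values yield a linear system in the 4 coefficients.
Solving, P(t) = 3t³ - 6t² + 4t + 6.
Then P(-4) = -298.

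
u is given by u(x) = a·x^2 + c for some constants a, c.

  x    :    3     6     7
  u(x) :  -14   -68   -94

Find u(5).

From u(3) = -14 and u(6) = -68: 9a + c = -14 and 36a + c = -68.
Subtracting: 27a = -54, so a = -2; then c = -14 − (-2)·9 = 4.
So u(x) = -2x² + 4, and u(5) = -46.

-46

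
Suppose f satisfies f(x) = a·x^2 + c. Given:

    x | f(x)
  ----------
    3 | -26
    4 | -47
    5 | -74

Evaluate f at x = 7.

From f(3) = -26 and f(4) = -47: 9a + c = -26 and 16a + c = -47.
Subtracting: 7a = -21, so a = -3; then c = -26 − (-3)·9 = 1.
So f(x) = -3x² + 1, and f(7) = -146.

-146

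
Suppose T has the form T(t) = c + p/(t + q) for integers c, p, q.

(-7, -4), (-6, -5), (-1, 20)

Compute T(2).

(T(t) − c)(t + q) = p for each data point; the three points give a linear system in c and q, then p follows.
Solving: c = 0, q = 2, p = 20, so T(t) = 20/(t + 2).
Then T(2) = 0 + 20/4 = 5.

5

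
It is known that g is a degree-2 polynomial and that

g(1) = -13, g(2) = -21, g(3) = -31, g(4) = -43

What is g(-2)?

Write g(k) = ak² + bk + c; the 4 given values yield a linear system in the 3 coefficients.
Solving, g(k) = -k² - 5k - 7.
Then g(-2) = -1.

-1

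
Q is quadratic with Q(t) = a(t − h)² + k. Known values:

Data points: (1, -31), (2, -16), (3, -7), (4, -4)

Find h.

4

First differences 15, 9, 3; second difference -6 = 2a, so a = -3.
Expanding, the t-coefficient is −2ah = 6h; matching it to the data gives h = 4, and then k = -4.
So Q(t) = -3(t − 4)² − 4.
Hence h = 4.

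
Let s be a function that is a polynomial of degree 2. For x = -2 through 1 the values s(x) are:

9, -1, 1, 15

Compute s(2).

First differences: -10, 2, 14. Second differences: 12, 12.
Level-2 differences are constant, so s has degree 2.
Extending the table by one column gives the next first difference 26, so s(2) = 15 + 26 = 41.

41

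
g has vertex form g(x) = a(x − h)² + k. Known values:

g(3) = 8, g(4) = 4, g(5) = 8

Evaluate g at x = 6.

First differences -4, 4; second difference 8 = 2a, so a = 4.
Expanding, the x-coefficient is −2ah = -8h; matching it to the data gives h = 4, and then k = 4.
So g(x) = 4(x − 4)² + 4.
g(6) = 4·2² + 4 = 20.

20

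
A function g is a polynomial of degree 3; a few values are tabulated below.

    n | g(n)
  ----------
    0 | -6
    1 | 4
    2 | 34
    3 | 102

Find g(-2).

-38

Write g(n) = an³ + bn² + cn + d; the 4 given values yield a linear system in the 4 coefficients.
Solving, g(n) = 3n³ + n² + 6n - 6.
Then g(-2) = -38.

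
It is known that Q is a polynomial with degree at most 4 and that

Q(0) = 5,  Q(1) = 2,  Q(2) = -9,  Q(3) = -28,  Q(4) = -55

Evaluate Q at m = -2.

First differences: -3, -11, -19, -27. Second differences: -8, -8, -8.
Level-2 differences are constant, so Q has degree 2.
Fitting a degree-2 polynomial gives Q(m) = -4m² + m + 5.
Then Q(-2) = -13.

-13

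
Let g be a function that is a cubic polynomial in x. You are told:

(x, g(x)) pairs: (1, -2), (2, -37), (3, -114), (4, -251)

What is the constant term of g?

Write g(x) = ax³ + bx² + cx + d; the 4 given values yield a linear system in the 4 coefficients.
Solving, g(x) = -3x³ - 3x² - 5x + 9.
The constant term is g(0) = 9.

9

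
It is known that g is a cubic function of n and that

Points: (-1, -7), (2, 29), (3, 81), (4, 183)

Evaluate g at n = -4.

-241

Write g(n) = an³ + bn² + cn + d; the 4 given values yield a linear system in the 4 coefficients.
Solving, g(n) = 3n³ - 2n² + 5n + 3.
Then g(-4) = -241.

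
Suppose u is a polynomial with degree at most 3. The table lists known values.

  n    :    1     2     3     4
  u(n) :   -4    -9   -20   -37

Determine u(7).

-124

First differences: -5, -11, -17. Second differences: -6, -6.
Level-2 differences are constant, so u has degree 2.
Fitting a degree-2 polynomial gives u(n) = -3n² + 4n - 5.
Then u(7) = -124.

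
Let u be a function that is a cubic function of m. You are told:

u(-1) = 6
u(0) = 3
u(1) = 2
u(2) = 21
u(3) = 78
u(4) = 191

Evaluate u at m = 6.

657

Write u(m) = am³ + bm² + cm + d; the 6 given values yield a linear system in the 4 coefficients.
Solving, u(m) = 3m³ + m² - 5m + 3.
Then u(6) = 657.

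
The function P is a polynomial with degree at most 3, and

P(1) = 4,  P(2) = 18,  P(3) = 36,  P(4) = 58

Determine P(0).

-6

Write P(n) = an³ + bn² + cn + d; the 4 given values yield a linear system in the 4 coefficients.
Solving, the leading coefficient vanishes, and P(n) = 2n² + 8n - 6.
Then P(0) = -6.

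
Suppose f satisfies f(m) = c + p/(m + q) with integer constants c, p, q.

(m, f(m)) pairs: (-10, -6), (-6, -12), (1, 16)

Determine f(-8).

-8

(f(m) − c)(m + q) = p for each data point; the three points give a linear system in c and q, then p follows.
Solving: c = 0, q = 2, p = 48, so f(m) = 48/(m + 2).
Then f(-8) = 0 + 48/(-6) = -8.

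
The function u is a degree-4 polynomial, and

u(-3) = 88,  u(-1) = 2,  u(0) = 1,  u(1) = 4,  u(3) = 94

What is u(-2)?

Write u(k) = ak^4 + bk³ + ck² + dk + e; the 5 given values yield a linear system in the 5 coefficients.
Solving, u(k) = k^4 + k² + k + 1.
Then u(-2) = 19.

19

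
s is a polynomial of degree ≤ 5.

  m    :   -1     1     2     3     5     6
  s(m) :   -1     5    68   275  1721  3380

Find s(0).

-4

Write s(m) = am^5 + bm^4 + cm³ + dm² + em + p; the 6 given values yield a linear system in the 6 coefficients.
Solving, the leading coefficient vanishes, and s(m) = 2m^4 + 3m³ + 4m² - 4.
Then s(0) = -4.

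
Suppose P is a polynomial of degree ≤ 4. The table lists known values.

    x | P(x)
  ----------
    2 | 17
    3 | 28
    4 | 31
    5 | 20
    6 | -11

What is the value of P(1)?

4

Write P(x) = ax^4 + bx³ + cx² + dx + e; the 5 given values yield a linear system in the 5 coefficients.
Solving, the leading coefficient vanishes, and P(x) = -x³ + 5x² + 5x - 5.
Then P(1) = 4.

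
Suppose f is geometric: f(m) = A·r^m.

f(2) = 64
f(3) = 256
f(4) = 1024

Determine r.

4

Consecutive ratio: 256/64 = 4, and 1024/256 = 4, so r = 4.
Then A·4^2 = 64 gives A = 4, and f(m) = 4·4^m.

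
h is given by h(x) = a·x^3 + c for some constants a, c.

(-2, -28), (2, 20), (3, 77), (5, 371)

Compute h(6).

644

From h(-2) = -28 and h(2) = 20: -8a + c = -28 and 8a + c = 20.
Subtracting: 16a = 48, so a = 3; then c = -28 − 3·(-8) = -4.
So h(x) = 3x³ − 4, and h(6) = 644.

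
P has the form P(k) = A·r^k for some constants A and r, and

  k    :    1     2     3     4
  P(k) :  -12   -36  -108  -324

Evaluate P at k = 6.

-2916

Consecutive ratio: -36/(-12) = 3, and -108/(-36) = 3, so r = 3.
Then A·3^1 = -12 gives A = -4, and P(k) = -4·3^k.
P(6) = -4·3^6 = -2916.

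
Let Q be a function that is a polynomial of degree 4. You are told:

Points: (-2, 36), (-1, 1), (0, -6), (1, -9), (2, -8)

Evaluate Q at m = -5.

909

Write Q(m) = am^4 + bm³ + cm² + dm + e; the 5 given values yield a linear system in the 5 coefficients.
Solving, Q(m) = m^4 - 2m³ + m² - 3m - 6.
Then Q(-5) = 909.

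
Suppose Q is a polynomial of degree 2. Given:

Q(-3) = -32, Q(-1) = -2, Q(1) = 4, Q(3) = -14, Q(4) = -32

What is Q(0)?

4

Write Q(t) = at² + bt + c; the 5 given values yield a linear system in the 3 coefficients.
Solving, Q(t) = -3t² + 3t + 4.
The constant term is Q(0) = 4.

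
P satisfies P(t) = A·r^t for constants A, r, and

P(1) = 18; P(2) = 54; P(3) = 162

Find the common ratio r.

Consecutive ratio: 54/18 = 3, and 162/54 = 3, so r = 3.
Then A·3^1 = 18 gives A = 6, and P(t) = 6·3^t.

3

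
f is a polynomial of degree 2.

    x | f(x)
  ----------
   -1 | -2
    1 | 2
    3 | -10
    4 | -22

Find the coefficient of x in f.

Write f(x) = ax² + bx + c; the 4 given values yield a linear system in the 3 coefficients.
Solving, f(x) = -2x² + 2x + 2.
The coefficient of x is 2.

2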